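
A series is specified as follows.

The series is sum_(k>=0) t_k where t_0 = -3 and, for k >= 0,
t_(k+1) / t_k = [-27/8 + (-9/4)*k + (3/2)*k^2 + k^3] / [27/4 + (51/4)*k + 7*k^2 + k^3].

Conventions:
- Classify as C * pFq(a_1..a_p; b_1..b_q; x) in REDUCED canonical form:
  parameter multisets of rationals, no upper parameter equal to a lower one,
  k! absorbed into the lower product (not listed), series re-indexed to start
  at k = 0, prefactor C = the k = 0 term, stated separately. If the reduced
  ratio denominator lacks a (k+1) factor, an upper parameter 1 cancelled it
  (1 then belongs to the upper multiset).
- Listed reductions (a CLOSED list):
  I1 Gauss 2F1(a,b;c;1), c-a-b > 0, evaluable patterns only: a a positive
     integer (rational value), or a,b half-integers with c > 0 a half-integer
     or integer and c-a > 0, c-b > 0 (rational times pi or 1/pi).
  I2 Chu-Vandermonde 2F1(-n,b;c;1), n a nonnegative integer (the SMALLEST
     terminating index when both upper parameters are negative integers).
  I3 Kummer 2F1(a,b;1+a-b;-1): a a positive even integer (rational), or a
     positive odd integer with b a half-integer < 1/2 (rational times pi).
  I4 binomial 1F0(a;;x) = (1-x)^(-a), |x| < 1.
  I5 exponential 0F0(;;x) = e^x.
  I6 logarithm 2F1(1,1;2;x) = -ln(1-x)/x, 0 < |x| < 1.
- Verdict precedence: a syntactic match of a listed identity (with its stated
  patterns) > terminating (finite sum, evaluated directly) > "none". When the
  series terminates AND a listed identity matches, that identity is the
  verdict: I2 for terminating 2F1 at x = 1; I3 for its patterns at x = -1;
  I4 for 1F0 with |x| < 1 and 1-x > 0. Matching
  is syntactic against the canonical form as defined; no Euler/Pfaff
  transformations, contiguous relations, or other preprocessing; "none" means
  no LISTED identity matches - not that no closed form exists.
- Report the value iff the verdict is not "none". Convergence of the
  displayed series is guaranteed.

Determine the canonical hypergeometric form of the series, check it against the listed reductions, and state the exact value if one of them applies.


The series (x = 1) is 2F1: upper {-3/2, 3/2}, lower {9/2}, prefactor -3. Verdict: the half-integer Gauss pattern (I1) fires (x = 1; upper {-3/2, 3/2} half-integers, c = 9/2 in the evaluable pattern). Hence: (-2205/4096) * pi.

First insight: t_0 being -3, cancel k + 3/2 from the displayed ratio first; then C = -3, x = 1.
Step ratio: r(k) = 1 * (k-3/2) (k+3/2) / [(k+9/2) (k+1)] - rational; roots negated = parameters, x = 1, C = -3.


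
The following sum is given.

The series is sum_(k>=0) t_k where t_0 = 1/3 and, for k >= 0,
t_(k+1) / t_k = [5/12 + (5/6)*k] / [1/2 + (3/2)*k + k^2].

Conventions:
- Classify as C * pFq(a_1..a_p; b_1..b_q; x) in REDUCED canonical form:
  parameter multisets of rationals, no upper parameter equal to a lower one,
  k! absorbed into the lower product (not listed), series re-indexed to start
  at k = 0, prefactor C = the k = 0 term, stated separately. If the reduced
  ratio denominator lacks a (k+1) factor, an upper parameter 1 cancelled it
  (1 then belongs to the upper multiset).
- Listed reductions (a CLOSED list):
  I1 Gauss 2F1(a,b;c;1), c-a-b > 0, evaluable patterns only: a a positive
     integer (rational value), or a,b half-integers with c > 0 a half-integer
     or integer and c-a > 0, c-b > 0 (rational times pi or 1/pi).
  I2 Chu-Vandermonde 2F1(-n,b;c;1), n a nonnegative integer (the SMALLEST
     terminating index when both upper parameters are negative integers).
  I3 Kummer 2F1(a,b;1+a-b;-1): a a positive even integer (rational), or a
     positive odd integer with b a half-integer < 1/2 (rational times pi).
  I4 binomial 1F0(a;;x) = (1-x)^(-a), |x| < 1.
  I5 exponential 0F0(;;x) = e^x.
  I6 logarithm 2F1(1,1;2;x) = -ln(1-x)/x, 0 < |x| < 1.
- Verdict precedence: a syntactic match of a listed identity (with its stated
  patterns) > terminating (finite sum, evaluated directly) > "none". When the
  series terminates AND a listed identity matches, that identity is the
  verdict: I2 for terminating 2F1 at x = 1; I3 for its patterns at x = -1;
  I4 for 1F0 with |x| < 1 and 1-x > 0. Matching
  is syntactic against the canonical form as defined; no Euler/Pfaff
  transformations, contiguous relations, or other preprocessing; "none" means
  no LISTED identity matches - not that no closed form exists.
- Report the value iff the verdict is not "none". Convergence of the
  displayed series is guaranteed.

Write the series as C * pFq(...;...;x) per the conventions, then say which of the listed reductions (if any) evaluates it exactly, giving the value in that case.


x = 5/6 here; the reduced form reads 0F0, upper {-}, lower {-}, C = 1/3. Verdict (x = 5/6): exponential (I5) applies (the 0F0 exponential series at x = 5/6). Its exact value is (1/3) * e^(5/6).

Key step: from the first term 1/3: factor the ratio over Q (C = 1/3): negated roots = parameters.
Adjacent-term ratio: r(k) = (5/6) * 1 / [(k+1)] - rational; roots negated = parameters, x = (5/6), C = 1/3.


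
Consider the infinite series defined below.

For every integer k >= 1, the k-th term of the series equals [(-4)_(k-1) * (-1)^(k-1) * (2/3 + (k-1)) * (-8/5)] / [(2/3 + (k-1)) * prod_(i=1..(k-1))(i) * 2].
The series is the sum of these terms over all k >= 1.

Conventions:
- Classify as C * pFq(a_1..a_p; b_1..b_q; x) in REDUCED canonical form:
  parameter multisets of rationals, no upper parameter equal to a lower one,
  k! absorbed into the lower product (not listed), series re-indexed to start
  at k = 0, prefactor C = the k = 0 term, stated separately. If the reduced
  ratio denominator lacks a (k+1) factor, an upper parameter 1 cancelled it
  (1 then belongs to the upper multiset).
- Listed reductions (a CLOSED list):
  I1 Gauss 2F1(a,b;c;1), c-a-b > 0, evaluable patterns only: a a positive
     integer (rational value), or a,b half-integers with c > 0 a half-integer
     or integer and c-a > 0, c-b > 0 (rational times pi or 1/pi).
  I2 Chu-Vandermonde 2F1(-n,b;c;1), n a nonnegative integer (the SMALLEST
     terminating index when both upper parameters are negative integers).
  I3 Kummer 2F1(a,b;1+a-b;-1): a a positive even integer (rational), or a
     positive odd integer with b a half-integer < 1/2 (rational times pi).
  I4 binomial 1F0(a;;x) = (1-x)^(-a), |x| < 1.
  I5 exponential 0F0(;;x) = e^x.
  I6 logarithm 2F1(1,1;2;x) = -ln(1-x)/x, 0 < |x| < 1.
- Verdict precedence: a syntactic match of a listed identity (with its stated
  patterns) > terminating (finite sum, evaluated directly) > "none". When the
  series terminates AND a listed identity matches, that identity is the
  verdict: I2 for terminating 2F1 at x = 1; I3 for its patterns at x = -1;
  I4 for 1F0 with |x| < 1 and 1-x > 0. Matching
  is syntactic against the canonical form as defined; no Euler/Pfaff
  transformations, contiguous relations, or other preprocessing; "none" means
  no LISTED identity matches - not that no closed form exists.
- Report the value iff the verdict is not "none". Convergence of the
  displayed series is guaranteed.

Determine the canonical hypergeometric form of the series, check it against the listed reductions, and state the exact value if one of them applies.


Reduced: x = -1, 1F0, upper = {-4}, lower = {-}, C = -4/5. Verdict: terminating (-4 upstairs). 5 nonzero terms in all; added directly. Sum: -64/5.

First insight: with t_0 = -4/5, the factor k + 2/3 cancels (top and bottom), leaving C = -4/5.
Consecutive-term ratio: r(k) = (-1) * (k-4) / [(k+1)] - rational; roots negated = parameters, x = (-1), C = -4/5.


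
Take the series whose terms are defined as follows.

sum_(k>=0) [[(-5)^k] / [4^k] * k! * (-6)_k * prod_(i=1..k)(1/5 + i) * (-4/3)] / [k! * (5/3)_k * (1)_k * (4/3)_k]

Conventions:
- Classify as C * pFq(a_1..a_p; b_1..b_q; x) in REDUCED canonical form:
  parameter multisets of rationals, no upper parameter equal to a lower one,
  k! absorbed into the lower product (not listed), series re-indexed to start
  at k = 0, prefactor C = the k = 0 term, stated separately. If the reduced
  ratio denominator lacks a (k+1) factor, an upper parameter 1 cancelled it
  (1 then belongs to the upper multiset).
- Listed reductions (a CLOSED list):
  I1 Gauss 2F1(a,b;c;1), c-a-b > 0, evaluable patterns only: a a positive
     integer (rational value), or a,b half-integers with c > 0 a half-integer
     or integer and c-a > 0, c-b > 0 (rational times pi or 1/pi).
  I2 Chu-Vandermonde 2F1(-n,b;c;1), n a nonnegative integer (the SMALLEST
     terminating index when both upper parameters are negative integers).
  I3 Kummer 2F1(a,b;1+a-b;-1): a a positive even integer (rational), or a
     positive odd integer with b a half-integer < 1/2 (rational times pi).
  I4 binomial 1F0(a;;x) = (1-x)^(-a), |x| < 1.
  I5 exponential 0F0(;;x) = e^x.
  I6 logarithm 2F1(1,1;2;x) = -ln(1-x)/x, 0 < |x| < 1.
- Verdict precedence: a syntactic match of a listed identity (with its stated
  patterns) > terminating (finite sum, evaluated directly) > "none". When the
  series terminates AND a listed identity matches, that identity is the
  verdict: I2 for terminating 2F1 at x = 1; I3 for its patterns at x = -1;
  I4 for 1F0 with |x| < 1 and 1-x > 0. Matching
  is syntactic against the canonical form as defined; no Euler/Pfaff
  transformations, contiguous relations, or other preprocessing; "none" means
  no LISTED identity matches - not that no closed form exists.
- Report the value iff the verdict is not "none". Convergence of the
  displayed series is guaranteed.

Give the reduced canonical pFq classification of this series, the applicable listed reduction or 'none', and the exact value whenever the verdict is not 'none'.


Classification (C = -4/3): 2F2 with upper {-6, 6/5}, lower {4/3, 5/3}, argument x = -5/4. Verdict: terminating (-6 upstairs). 7 nonzero terms in all; added directly. Hence: -22906564941467/1444724736000.

Key observation: x = (-5/4) and the factorial ratio (C = -4/3) (k+a-1)!/(a-1)! is a rising factorial (a)_k.
Adjacent-term ratio: r(k) = (-5/4) * (k-6) (k+6/5) / [(k+4/3) (k+5/3) (k+1)] - rational; roots negated = parameters, x = (-5/4), C = -4/3.


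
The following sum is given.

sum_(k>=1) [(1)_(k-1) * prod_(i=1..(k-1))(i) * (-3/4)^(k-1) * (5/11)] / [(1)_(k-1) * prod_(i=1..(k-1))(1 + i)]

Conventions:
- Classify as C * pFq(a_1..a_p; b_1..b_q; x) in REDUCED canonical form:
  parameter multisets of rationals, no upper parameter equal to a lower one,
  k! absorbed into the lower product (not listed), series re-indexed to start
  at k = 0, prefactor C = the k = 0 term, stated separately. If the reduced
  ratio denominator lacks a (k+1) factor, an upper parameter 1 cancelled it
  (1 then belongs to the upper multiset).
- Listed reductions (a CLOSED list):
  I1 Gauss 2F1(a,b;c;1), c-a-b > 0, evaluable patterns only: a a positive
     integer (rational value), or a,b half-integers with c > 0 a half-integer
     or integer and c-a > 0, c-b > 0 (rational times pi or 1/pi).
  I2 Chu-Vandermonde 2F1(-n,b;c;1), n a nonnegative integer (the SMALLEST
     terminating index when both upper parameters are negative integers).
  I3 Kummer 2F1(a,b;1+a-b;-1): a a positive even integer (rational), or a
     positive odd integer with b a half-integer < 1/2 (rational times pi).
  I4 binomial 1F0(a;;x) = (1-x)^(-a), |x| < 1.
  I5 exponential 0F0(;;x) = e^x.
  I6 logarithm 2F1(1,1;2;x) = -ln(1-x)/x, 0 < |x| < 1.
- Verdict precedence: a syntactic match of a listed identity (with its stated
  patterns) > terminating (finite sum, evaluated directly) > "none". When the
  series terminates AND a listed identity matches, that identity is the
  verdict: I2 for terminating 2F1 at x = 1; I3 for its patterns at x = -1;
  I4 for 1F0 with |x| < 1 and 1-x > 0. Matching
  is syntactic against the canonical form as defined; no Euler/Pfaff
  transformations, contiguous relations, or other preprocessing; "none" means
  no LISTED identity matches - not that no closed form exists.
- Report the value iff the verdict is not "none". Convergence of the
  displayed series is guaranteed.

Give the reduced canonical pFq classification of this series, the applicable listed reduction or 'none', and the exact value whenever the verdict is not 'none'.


The series (x = -3/4) is 2F1: upper {1, 1}, lower {2}, prefactor 5/11. Verdict: the logarithmic series (I6) matches (the logarithm: parameters (1,1;2), x = -3/4). Exact value: (20/33) * ln(7/4).

First insight: from the first term 5/11: the running product (C = 5/11) telescopes to a rising factorial.
Ratio: r(k) = (-3/4) * (k+1) (k+1) / [(k+2) (k+1)] ; factor over Q: parameters, x = (-3/4), and C = 5/11.


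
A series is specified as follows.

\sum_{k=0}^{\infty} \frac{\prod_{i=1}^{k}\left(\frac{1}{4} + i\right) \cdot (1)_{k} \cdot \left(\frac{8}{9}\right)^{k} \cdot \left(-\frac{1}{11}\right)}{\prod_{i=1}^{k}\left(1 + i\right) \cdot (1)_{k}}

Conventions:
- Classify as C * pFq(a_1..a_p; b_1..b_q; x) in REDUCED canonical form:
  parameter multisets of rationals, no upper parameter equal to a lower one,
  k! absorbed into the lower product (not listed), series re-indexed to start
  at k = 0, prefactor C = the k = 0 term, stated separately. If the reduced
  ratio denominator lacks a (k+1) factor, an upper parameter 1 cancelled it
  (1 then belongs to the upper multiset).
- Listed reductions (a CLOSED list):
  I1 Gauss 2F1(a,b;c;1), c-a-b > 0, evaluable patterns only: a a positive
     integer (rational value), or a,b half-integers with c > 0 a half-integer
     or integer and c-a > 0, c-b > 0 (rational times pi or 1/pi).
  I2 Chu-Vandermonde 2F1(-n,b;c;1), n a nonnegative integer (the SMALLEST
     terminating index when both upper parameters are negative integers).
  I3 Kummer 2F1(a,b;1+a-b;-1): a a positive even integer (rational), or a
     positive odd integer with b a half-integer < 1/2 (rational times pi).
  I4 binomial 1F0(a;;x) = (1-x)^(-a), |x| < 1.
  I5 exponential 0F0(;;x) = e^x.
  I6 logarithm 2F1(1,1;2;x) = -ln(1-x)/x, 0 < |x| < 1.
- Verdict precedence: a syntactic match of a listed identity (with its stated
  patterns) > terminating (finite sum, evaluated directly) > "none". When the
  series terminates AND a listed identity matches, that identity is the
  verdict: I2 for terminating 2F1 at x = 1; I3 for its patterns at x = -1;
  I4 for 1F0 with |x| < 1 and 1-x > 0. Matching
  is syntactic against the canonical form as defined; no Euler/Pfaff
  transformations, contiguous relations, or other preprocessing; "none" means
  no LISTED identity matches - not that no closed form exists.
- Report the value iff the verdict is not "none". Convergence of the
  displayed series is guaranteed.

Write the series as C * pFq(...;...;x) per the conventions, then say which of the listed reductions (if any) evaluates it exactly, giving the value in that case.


x = \frac{8}{9} here; the reduced form reads 2F1, upper {1, \frac{5}{4}}, lower {2}, C = -\frac{1}{11}. Verdict: none here - no I1-I6 shape fits x = \frac{8}{9} with lower {2}.

First insight: t_0 = -\frac{1}{11} here, and the running product (C = -1/11) telescopes to a rising factorial.
Consecutive-term ratio: r(k) = \frac{8}{9} * (k+1) (k+\frac{5}{4}) / [(k+2) (k+1)] - poly over poly, x = \frac{8}{9} from leading terms; C = -\frac{1}{11} at k = 0.


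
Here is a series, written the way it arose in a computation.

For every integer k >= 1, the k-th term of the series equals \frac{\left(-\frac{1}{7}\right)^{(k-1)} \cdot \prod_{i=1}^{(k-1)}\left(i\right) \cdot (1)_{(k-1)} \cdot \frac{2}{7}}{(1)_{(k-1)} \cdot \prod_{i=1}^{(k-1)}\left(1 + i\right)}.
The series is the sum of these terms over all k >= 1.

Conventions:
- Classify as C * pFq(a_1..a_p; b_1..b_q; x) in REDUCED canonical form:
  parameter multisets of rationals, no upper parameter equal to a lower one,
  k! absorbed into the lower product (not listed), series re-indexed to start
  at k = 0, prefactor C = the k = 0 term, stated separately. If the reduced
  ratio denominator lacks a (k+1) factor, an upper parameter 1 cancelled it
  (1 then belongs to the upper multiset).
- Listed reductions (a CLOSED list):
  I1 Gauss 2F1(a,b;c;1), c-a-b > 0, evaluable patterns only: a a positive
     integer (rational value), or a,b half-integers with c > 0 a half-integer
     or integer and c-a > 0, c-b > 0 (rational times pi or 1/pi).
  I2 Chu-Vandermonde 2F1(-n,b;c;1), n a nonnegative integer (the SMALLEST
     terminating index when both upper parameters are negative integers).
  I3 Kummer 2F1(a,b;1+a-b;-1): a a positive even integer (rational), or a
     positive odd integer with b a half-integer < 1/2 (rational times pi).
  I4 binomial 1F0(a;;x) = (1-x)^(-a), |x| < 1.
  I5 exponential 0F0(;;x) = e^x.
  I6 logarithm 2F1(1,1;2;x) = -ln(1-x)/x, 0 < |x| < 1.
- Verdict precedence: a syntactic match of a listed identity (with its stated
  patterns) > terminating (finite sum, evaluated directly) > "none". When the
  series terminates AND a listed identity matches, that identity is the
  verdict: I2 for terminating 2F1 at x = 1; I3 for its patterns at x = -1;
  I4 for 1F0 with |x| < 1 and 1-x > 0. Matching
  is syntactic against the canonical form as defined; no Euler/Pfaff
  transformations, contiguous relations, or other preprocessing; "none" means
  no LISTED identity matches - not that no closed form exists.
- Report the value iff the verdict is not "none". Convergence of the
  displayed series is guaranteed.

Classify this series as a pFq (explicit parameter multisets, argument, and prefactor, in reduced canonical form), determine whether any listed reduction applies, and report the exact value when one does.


Prefactor \frac{2}{7}, argument -\frac{1}{7}: 2F1 with upper {1, 1} over lower {2}. Verdict: the I6 logarithm reduction applies (the logarithm: parameters (1,1;2), x = -\frac{1}{7}). Sum: 2 \cdot \ln\left(\frac{8}{7}\right).

The tell: x = -\frac{1}{7} and the lower running product (C = 2/7) is a rising factorial.
Ratio: r(k) = -\frac{1}{7} * (k+1) (k+1) / [(k+2) (k+1)] - poly over poly, x = -\frac{1}{7} from leading terms; C = \frac{2}{7} at k = 0.


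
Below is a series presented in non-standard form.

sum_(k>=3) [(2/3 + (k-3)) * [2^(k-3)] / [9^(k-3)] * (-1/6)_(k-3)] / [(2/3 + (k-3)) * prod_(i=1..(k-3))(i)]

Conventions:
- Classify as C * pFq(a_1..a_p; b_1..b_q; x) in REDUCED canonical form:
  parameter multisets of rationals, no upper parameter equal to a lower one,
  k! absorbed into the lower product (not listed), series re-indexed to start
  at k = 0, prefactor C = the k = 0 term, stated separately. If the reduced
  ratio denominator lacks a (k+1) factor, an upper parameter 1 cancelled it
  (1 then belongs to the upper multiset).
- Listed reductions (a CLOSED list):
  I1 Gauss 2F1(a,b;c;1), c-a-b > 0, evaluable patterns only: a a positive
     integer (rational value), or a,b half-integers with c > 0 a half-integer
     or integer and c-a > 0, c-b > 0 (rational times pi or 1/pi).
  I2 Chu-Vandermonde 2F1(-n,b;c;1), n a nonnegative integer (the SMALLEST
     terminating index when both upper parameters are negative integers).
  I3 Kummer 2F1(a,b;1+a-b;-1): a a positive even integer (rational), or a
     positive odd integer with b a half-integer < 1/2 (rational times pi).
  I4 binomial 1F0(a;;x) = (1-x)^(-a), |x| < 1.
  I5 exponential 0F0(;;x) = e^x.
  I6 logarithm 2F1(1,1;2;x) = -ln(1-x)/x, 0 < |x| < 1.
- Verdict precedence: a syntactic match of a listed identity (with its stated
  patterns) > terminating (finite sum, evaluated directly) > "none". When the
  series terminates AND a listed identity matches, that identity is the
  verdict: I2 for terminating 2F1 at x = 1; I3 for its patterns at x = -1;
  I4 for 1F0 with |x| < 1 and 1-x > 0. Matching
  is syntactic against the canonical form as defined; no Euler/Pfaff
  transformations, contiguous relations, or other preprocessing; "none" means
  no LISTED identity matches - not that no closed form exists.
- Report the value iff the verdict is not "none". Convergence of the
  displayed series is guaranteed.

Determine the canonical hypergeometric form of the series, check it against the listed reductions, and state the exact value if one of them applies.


At argument 2/9: a 1F0 with upper {-1/6}, lower {-}, scaled by C = 1. Verdict: the binomial series (I4) fires (the 1F0 binomial series: exponent 1/6, x = 2/9). Value: (7/9)^(1/6).

The tell: t_0 being 1, the product of the first k integers (prefactor 1) is k!.
Consecutive-term ratio: r(k) = (2/9) * (k-1/6) / [(k+1)] - poly over poly, x = (2/9) from leading terms; C = 1 at k = 0.


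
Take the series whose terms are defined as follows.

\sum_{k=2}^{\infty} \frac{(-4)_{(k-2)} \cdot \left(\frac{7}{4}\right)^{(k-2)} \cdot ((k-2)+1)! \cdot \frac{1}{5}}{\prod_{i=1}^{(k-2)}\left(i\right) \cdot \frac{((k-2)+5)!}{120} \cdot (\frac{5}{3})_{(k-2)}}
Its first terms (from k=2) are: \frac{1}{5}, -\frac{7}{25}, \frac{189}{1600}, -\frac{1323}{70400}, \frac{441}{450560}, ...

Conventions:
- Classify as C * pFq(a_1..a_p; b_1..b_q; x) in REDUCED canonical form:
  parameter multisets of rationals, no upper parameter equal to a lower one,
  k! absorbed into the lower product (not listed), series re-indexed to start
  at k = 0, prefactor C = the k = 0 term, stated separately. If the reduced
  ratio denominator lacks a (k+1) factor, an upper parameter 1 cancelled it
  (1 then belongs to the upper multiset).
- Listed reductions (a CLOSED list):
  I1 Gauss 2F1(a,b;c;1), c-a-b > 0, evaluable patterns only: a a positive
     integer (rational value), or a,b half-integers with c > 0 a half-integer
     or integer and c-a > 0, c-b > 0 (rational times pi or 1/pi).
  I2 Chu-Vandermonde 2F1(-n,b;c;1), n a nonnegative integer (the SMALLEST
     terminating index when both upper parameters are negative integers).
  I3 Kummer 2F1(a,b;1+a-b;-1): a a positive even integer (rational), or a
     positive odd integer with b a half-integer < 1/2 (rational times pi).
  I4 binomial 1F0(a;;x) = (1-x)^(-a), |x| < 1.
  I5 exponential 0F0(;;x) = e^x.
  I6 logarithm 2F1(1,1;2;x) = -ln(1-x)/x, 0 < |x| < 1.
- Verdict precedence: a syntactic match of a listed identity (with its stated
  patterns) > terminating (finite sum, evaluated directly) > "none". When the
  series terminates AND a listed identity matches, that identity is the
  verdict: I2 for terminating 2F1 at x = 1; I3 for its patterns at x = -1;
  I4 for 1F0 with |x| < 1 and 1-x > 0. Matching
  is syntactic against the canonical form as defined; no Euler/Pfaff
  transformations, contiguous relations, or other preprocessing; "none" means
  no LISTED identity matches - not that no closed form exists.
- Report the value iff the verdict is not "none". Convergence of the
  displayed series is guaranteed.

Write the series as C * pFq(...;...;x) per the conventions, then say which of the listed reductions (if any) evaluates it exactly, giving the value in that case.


Key step: x = \frac{7}{4} and the factorial ratio (C = 1/5, x = 7/4) (k+a-1)!/(a-1)! is a rising factorial (a)_k.
Ratio: r(k) = \frac{7}{4} * (k-4) (k+2) / [(k+\frac{5}{3}) (k+6) (k+1)] - rational in k. x = \frac{7}{4}; t_0 = \frac{1}{5}; negate the roots.

Prefactor \frac{1}{5}, argument \frac{7}{4}: 2F2 with upper {-4, 2} over lower {\frac{5}{3}, 6}. Verdict: terminating - no listed pattern fits, but -4 in the upper list cuts the series at k = 4; direct evaluation. Its exact value is \frac{45757}{2252800}.


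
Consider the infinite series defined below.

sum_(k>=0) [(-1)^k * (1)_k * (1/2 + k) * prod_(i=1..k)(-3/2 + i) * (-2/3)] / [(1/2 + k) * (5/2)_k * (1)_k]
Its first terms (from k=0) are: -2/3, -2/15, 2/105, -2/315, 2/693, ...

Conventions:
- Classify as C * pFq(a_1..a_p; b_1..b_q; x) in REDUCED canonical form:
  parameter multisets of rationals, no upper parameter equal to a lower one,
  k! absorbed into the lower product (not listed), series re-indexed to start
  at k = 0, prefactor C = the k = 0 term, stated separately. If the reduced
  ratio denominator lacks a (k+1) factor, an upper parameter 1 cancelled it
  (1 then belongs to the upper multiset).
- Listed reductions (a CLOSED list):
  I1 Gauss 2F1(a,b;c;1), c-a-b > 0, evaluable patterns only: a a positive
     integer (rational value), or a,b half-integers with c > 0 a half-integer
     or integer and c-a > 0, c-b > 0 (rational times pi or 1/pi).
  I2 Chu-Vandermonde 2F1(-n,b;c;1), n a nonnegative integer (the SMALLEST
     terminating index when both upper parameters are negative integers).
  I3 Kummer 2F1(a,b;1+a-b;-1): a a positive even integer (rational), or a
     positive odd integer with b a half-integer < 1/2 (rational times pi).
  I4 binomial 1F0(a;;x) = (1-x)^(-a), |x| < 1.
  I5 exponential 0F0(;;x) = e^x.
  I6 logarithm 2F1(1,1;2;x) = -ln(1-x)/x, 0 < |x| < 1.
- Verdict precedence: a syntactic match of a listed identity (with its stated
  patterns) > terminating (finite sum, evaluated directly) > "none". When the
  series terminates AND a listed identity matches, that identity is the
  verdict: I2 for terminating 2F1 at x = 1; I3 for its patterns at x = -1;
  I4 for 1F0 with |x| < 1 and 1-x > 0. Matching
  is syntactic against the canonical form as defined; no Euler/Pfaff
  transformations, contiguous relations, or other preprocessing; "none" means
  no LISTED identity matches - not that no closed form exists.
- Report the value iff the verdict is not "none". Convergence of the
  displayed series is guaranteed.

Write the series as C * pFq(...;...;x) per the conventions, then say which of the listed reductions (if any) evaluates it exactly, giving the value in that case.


Structural cue: with t_0 = -2/3, (1)_k (prefactor -2/3) is k! itself.
Step ratio: r(k) = (-1) * (k-1/2) (k+1) / [(k+5/2) (k+1)] - poly over poly, x = (-1) from leading terms; C = -2/3 at k = 0.

At argument -1: a 2F1 with upper {-1/2, 1}, lower {5/2}, scaled by C = -2/3. Verdict: Kummer's theorem (I3) fires (x = -1; c = 5/2 equals 1+a-b for upper {-1/2, 1}: listed pattern). Hence: (-1/4) * pi.


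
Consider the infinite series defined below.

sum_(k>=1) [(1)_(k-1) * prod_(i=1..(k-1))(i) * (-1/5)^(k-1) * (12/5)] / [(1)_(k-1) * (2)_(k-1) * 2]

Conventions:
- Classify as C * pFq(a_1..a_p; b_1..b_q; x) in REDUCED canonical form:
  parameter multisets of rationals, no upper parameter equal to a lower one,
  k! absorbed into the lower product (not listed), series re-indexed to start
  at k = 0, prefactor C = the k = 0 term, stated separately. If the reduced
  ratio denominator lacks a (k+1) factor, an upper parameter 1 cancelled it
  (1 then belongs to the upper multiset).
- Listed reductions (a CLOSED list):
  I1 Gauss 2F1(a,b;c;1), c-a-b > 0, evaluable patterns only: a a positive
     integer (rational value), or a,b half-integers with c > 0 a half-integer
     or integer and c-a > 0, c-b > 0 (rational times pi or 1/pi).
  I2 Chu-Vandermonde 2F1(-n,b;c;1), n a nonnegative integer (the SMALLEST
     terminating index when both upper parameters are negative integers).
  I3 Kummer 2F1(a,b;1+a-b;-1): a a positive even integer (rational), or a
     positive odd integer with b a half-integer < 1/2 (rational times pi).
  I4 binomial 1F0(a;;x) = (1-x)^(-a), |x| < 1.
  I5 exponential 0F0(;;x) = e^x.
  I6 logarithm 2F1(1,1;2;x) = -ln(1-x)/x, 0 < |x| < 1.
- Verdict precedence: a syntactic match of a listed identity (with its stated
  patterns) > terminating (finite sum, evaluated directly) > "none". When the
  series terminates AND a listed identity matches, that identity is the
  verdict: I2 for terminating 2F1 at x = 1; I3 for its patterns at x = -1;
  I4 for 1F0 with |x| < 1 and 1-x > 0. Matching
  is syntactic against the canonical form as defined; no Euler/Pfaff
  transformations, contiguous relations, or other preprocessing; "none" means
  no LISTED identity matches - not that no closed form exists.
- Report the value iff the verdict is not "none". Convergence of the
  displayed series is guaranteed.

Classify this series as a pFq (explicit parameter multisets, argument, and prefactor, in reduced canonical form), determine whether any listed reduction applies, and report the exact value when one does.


With C = 6/5: the canonical form is 2F1(1, 1; 2; -1/5). Verdict: the I6 logarithm reduction matches (the logarithm: parameters (1,1;2), x = -1/5). Value: 6 * ln(6/5).

The tell: t_0 being 6/5, the constant factors (C = 6/5, x = -1/5) combine into one prefactor.
Term ratio: r(k) = (-1/5) * (k+1) (k+1) / [(k+2) (k+1)] - poly over poly, x = (-1/5) from leading terms; C = 6/5 at k = 0.


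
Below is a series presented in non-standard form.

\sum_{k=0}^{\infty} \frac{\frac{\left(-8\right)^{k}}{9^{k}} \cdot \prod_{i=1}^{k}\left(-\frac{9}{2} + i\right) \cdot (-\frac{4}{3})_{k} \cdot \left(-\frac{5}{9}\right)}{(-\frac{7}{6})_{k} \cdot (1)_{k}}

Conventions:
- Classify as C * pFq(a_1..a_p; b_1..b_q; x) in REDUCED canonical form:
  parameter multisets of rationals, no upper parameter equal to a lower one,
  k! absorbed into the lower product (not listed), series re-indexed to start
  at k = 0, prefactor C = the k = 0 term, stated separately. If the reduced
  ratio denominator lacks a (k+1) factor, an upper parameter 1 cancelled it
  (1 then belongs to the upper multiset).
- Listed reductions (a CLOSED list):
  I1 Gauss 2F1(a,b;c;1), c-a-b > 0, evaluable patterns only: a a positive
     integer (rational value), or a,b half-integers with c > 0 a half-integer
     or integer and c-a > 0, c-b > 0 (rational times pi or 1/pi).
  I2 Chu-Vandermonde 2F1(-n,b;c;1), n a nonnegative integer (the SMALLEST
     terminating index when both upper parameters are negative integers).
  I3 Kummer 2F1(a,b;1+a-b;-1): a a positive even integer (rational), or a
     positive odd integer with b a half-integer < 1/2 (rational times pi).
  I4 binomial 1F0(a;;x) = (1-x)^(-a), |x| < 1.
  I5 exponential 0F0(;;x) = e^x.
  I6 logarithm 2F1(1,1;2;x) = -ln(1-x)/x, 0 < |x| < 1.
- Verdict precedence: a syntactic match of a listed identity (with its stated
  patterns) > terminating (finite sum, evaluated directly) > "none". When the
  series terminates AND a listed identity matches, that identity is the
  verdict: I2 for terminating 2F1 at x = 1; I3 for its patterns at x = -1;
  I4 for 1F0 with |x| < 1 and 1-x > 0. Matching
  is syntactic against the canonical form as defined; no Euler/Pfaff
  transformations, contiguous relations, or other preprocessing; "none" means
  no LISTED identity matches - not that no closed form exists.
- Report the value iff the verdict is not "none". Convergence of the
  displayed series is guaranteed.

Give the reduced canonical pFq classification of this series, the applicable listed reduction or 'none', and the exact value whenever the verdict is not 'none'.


First insight: with t_0 = -\frac{5}{9}, the two geometric factors (C = -5/9) combine into one argument.
Step ratio: r(k) = -\frac{8}{9} * (k-\frac{7}{2}) (k-\frac{4}{3}) / [(k-\frac{7}{6}) (k+1)] - rational; roots negated = parameters, x = -\frac{8}{9}, C = -\frac{5}{9}.

Prefactor -\frac{5}{9}, argument -\frac{8}{9}: 2F1 with upper {-\frac{7}{2}, -\frac{4}{3}} over lower {-\frac{7}{6}}. Verdict: none - at argument -\frac{8}{9} the multisets {-\frac{7}{2}, -\frac{4}{3}} ; {-\frac{7}{6}} match no listed identity.


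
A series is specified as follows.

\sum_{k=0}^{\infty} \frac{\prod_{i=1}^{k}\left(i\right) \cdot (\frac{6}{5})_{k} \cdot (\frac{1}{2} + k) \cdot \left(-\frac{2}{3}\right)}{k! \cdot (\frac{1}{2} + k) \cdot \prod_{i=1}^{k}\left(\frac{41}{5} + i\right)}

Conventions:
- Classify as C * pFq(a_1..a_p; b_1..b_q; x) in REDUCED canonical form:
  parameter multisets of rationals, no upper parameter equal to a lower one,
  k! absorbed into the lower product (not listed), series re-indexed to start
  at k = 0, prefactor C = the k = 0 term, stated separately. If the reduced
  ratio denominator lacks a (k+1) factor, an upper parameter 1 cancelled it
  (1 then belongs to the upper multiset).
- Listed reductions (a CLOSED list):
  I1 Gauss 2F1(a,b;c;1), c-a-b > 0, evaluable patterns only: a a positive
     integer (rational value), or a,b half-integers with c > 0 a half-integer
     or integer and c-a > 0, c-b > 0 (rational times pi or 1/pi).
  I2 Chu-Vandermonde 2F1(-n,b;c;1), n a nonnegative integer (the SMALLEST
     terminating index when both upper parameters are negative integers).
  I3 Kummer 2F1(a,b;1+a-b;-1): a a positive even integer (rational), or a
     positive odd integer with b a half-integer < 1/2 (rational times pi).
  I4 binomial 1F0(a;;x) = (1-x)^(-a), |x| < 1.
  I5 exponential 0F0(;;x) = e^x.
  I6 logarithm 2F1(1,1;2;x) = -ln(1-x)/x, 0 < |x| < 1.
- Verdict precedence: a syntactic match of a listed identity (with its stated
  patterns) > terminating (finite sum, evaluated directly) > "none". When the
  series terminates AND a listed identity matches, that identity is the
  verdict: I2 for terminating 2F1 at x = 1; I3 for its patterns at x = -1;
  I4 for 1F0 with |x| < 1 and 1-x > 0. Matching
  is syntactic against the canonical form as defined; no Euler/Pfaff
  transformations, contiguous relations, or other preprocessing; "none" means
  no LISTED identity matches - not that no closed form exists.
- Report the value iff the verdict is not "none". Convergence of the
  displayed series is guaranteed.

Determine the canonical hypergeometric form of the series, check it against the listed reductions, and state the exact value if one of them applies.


x = 1 here; the reduced form reads 2F1, upper {1, \frac{6}{5}}, lower {\frac{46}{5}}, C = -\frac{2}{3}. Verdict: Gauss's theorem (I1) fires (x = 1: the Gamma ratio telescopes since c-a-b = 7 > 0 and a = 1 in Z>0). Sum: -\frac{82}{105}.

Key step: t_0 being -\frac{2}{3}, the lower running product (C = -2/3) is a rising factorial.
Adjacent-term ratio: r(k) = 1 * (k+1) (k+\frac{6}{5}) / [(k+\frac{46}{5}) (k+1)] - poly over poly, x = 1 from leading terms; C = -\frac{2}{3} at k = 0.


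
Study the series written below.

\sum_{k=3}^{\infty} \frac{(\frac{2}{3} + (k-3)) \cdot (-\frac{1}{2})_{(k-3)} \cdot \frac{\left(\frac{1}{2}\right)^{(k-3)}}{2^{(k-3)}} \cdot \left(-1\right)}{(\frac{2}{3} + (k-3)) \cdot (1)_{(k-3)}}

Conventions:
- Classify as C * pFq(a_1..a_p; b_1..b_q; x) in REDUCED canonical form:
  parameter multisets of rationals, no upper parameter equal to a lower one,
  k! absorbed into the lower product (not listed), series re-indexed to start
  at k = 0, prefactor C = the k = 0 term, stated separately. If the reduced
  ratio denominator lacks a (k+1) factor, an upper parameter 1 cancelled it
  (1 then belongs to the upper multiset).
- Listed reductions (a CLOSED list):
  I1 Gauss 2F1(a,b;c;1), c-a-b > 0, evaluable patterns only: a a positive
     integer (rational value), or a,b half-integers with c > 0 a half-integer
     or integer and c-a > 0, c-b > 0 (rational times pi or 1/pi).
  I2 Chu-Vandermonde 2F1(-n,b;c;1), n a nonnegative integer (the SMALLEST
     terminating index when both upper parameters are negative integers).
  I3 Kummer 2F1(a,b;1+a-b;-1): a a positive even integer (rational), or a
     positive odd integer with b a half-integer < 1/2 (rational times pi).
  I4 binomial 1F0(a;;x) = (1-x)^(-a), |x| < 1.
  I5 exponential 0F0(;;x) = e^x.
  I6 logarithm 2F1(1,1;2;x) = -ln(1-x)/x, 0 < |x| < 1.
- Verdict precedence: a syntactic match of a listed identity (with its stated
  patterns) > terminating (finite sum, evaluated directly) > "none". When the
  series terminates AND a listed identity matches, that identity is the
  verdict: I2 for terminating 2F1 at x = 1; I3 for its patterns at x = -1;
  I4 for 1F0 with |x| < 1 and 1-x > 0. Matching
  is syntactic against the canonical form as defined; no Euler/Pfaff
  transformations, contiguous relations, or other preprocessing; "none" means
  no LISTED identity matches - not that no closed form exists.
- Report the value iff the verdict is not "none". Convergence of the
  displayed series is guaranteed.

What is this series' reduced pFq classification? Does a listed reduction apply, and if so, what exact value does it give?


Key observation: from the first term -1: the two k-th powers (prefactor -1) combine into one argument.
Consecutive-term ratio: r(k) = \frac{1}{4} * (k-\frac{1}{2}) / [(k+1)] - rational; roots negated = parameters, x = \frac{1}{4}, C = -1.

Reduced: x = \frac{1}{4}, 1F0, upper = {-\frac{1}{2}}, lower = {-}, C = -1. Verdict: this is the I4 binomial reduction (the 1F0 binomial series: exponent 1/2, x = \frac{1}{4}). Sum: \left(-1\right) \cdot \left(\frac{3}{4}\right)^{\frac{1}{2}}.


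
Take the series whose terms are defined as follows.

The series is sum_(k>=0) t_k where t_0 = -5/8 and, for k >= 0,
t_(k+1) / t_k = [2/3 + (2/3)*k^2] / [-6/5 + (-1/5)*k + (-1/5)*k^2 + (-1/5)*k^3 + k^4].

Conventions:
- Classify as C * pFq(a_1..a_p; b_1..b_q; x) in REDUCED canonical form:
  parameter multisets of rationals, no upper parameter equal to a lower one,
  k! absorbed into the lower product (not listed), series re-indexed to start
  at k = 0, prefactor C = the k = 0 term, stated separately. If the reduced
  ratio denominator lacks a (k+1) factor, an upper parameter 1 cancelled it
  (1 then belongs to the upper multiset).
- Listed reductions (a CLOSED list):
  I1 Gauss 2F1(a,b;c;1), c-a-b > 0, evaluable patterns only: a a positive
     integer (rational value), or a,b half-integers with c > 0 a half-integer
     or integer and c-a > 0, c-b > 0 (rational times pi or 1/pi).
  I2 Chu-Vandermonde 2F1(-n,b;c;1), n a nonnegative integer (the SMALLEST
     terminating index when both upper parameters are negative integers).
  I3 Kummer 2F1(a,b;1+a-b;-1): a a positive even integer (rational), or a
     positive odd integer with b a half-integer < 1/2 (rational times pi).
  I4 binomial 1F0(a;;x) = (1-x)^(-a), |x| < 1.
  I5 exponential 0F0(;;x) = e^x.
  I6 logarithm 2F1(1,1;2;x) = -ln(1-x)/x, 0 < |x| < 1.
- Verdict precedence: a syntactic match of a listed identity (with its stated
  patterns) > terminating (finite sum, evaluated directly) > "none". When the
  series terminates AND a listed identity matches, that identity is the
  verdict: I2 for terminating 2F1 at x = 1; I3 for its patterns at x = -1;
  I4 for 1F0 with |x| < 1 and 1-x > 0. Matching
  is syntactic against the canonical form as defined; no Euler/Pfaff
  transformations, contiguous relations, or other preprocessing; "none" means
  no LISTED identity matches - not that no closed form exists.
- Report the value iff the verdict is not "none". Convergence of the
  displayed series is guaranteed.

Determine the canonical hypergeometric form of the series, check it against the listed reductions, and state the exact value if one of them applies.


Prefactor -5/8, argument 2/3: 0F1 with upper {-} over lower {-6/5}. Verdict: no listed reduction: x = 2/3 and upper {-} fail every I1-I6 pattern.

Key observation: x = (2/3) and factor the ratio over Q (C = -5/8): negated roots = parameters.
Step ratio: r(k) = (2/3) * 1 / [(k-6/5) (k+1)] - rational; roots negated = parameters, x = (2/3), C = -5/8.


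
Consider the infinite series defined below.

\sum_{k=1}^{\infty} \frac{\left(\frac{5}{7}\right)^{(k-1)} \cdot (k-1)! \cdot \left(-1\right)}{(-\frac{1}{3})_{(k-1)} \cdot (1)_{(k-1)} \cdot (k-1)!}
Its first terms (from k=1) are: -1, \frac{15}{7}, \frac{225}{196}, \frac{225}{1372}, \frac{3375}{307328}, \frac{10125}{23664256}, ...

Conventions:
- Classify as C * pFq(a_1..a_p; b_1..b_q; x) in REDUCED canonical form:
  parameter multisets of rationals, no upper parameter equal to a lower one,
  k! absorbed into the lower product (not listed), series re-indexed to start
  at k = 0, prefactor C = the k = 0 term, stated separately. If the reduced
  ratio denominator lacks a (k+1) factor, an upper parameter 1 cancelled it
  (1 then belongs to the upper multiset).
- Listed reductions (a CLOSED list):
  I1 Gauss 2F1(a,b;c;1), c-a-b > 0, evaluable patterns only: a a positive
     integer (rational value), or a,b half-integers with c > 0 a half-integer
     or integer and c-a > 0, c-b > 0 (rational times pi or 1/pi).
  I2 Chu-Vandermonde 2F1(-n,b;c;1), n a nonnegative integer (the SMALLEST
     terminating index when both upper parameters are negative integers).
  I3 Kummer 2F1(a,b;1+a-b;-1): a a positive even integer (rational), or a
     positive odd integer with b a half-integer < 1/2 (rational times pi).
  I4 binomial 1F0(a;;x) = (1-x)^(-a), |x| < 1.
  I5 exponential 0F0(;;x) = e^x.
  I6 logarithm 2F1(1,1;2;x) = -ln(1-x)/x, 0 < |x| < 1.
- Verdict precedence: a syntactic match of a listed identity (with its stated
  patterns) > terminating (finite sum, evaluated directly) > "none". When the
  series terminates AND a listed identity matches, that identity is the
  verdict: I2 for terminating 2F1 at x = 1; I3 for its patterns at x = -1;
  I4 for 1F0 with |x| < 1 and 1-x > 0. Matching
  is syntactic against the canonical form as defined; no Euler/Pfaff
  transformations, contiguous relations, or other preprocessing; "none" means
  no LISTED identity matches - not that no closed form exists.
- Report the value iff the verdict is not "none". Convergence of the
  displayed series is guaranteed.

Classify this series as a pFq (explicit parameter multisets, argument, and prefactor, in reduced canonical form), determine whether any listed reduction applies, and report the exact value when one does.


This is -1 * 0F1(-; -\frac{1}{3}; \frac{5}{7}) in reduced canonical form. Verdict: none (x = \frac{5}{7}): each listed identity misses the multisets {-} ; {-\frac{1}{3}}.

Key observation: from the first term -1: the factorial ratio (prefactor -1) (k+a-1)!/(a-1)! is a rising factorial (a)_k.
Step ratio: r(k) = \frac{5}{7} * 1 / [(k-\frac{1}{3}) (k+1)] - rational in k, leading ratio \frac{5}{7}; with t_0 = -1, classification follows.
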